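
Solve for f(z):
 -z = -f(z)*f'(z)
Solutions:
 f(z) = -sqrt(C1 + z^2)
 f(z) = sqrt(C1 + z^2)


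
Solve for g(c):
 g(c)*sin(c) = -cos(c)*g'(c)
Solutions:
 g(c) = C1*cos(c)


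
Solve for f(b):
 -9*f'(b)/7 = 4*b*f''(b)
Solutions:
 f(b) = C1 + C2*b^(19/28)


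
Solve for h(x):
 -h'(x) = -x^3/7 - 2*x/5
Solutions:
 h(x) = C1 + x^4/28 + x^2/5


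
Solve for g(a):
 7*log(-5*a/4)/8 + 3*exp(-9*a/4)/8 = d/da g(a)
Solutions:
 g(a) = C1 + 7*a*log(-a)/8 + 7*a*(-2*log(2) - 1 + log(5))/8 - exp(-9*a/4)/6


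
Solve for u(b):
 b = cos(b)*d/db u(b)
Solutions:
 u(b) = C1 + Integral(b/cos(b), b)


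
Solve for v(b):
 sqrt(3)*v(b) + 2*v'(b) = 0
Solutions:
 v(b) = C1*exp(-sqrt(3)*b/2)


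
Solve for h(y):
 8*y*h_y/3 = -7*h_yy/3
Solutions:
 h(y) = C1 + C2*erf(2*sqrt(7)*y/7)


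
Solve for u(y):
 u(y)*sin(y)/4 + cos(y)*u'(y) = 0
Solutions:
 u(y) = C1*cos(y)^(1/4)


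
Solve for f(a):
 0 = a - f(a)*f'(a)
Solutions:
 f(a) = -sqrt(C1 + a^2)
 f(a) = sqrt(C1 + a^2)


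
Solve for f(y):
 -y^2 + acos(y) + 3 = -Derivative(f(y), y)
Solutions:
 f(y) = C1 + y^3/3 - y*acos(y) - 3*y + sqrt(1 - y^2)


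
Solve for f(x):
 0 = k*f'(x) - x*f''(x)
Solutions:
 f(x) = C1 + x^(re(k) + 1)*(C2*sin(log(x)*Abs(im(k))) + C3*cos(log(x)*im(k)))


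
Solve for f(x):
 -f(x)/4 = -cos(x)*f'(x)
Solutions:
 f(x) = C1*(sin(x) + 1)^(1/8)/(sin(x) - 1)^(1/8)


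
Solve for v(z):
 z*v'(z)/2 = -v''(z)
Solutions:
 v(z) = C1 + C2*erf(z/2)


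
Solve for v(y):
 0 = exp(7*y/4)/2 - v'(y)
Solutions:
 v(y) = C1 + 2*exp(7*y/4)/7


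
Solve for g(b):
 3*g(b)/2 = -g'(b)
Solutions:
 g(b) = C1*exp(-3*b/2)


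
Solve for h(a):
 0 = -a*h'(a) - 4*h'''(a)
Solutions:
 h(a) = C1 + Integral(C2*airyai(-2^(1/3)*a/2) + C3*airybi(-2^(1/3)*a/2), a)


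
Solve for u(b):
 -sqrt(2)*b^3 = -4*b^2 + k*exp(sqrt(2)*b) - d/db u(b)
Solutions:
 u(b) = C1 + sqrt(2)*b^4/4 - 4*b^3/3 + sqrt(2)*k*exp(sqrt(2)*b)/2


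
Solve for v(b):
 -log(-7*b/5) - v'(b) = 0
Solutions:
 v(b) = C1 - b*log(-b) + b*(-log(7) + 1 + log(5))


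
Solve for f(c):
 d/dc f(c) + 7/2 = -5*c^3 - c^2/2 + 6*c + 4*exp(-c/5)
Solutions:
 f(c) = C1 - 5*c^4/4 - c^3/6 + 3*c^2 - 7*c/2 - 20*exp(-c/5)


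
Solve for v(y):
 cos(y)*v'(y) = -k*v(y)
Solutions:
 v(y) = C1*exp(k*(log(sin(y) - 1) - log(sin(y) + 1))/2)


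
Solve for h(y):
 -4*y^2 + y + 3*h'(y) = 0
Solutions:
 h(y) = C1 + 4*y^3/9 - y^2/6


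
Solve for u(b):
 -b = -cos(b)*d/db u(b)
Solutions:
 u(b) = C1 + Integral(b/cos(b), b)


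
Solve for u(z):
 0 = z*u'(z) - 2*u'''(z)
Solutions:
 u(z) = C1 + Integral(C2*airyai(2^(2/3)*z/2) + C3*airybi(2^(2/3)*z/2), z)


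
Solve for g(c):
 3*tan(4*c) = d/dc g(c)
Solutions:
 g(c) = C1 - 3*log(cos(4*c))/4


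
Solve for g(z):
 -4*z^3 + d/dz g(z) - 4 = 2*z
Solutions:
 g(z) = C1 + z^4 + z^2 + 4*z


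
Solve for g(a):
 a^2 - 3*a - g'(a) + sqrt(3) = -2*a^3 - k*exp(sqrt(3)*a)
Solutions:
 g(a) = C1 + a^4/2 + a^3/3 - 3*a^2/2 + sqrt(3)*a + sqrt(3)*k*exp(sqrt(3)*a)/3


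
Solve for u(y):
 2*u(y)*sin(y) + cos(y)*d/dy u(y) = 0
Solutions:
 u(y) = C1*cos(y)^2


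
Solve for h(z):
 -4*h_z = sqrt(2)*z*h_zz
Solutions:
 h(z) = C1 + C2*z^(1 - 2*sqrt(2))


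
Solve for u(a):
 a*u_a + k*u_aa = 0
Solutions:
 u(a) = C1 + C2*sqrt(k)*erf(sqrt(2)*a*sqrt(1/k)/2)


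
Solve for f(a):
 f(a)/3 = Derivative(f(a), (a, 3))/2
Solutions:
 f(a) = C3*exp(2^(1/3)*3^(2/3)*a/3) + (C1*sin(2^(1/3)*3^(1/6)*a/2) + C2*cos(2^(1/3)*3^(1/6)*a/2))*exp(-2^(1/3)*3^(2/3)*a/6)


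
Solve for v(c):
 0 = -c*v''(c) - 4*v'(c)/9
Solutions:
 v(c) = C1 + C2*c^(5/9)


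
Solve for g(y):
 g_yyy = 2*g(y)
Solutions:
 g(y) = C3*exp(2^(1/3)*y) + (C1*sin(2^(1/3)*sqrt(3)*y/2) + C2*cos(2^(1/3)*sqrt(3)*y/2))*exp(-2^(1/3)*y/2)


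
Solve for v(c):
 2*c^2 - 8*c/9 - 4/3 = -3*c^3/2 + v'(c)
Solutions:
 v(c) = C1 + 3*c^4/8 + 2*c^3/3 - 4*c^2/9 - 4*c/3


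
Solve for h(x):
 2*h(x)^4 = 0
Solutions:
 h(x) = 0


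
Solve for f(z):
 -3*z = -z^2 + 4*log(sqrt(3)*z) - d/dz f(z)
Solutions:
 f(z) = C1 - z^3/3 + 3*z^2/2 + 4*z*log(z) - 4*z + z*log(9)


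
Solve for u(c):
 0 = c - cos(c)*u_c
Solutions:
 u(c) = C1 + Integral(c/cos(c), c)


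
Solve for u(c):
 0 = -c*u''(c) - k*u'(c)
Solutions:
 u(c) = C1 + c^(1 - re(k))*(C2*sin(log(c)*Abs(im(k))) + C3*cos(log(c)*im(k)))


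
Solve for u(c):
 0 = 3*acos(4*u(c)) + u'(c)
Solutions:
 Integral(1/acos(4*_y), (_y, u(c))) = C1 - 3*c


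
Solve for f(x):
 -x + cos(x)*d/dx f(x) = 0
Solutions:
 f(x) = C1 + Integral(x/cos(x), x)


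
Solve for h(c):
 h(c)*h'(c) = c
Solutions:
 h(c) = -sqrt(C1 + c^2)
 h(c) = sqrt(C1 + c^2)


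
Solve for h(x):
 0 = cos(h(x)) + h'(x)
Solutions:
 h(x) = pi - asin((C1 + exp(2*x))/(C1 - exp(2*x)))
 h(x) = asin((C1 + exp(2*x))/(C1 - exp(2*x)))


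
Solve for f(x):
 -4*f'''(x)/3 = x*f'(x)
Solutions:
 f(x) = C1 + Integral(C2*airyai(-6^(1/3)*x/2) + C3*airybi(-6^(1/3)*x/2), x)


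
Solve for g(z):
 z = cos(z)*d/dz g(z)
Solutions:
 g(z) = C1 + Integral(z/cos(z), z)


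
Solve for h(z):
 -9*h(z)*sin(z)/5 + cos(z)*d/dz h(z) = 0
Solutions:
 h(z) = C1/cos(z)^(9/5)


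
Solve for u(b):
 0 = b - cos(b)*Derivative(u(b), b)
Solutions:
 u(b) = C1 + Integral(b/cos(b), b)


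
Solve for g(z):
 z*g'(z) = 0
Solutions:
 g(z) = C1


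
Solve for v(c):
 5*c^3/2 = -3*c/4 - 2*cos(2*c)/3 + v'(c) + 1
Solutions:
 v(c) = C1 + 5*c^4/8 + 3*c^2/8 - c + sin(2*c)/3


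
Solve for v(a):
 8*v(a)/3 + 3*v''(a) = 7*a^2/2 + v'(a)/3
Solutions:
 v(a) = 21*a^2/16 + 21*a/64 + (C1*sin(sqrt(287)*a/18) + C2*cos(sqrt(287)*a/18))*exp(a/18) - 1491/512


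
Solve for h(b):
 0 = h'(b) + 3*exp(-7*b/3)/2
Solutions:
 h(b) = C1 + 9*exp(-7*b/3)/14


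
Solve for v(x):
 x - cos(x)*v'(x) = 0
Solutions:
 v(x) = C1 + Integral(x/cos(x), x)


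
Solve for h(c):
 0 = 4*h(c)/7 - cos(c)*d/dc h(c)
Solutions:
 h(c) = C1*(sin(c) + 1)^(2/7)/(sin(c) - 1)^(2/7)


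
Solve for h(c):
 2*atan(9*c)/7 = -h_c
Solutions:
 h(c) = C1 - 2*c*atan(9*c)/7 + log(81*c^2 + 1)/63


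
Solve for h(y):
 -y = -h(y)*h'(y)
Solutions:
 h(y) = -sqrt(C1 + y^2)
 h(y) = sqrt(C1 + y^2)


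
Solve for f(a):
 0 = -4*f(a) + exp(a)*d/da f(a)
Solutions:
 f(a) = C1*exp(-4*exp(-a))


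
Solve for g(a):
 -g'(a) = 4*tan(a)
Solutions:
 g(a) = C1 + 4*log(cos(a))


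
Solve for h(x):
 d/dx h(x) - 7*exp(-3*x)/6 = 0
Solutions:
 h(x) = C1 - 7*exp(-3*x)/18


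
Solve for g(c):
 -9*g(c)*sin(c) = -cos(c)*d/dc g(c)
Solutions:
 g(c) = C1/cos(c)^9


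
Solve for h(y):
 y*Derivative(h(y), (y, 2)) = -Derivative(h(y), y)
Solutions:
 h(y) = C1 + C2*log(y)


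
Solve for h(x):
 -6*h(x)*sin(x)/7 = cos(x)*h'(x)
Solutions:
 h(x) = C1*cos(x)^(6/7)


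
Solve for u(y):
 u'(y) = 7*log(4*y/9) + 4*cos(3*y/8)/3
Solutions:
 u(y) = C1 + 7*y*log(y) - 14*y*log(3) - 7*y + 14*y*log(2) + 32*sin(3*y/8)/9


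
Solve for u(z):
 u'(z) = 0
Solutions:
 u(z) = C1


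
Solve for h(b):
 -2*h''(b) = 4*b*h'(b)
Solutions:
 h(b) = C1 + C2*erf(b)


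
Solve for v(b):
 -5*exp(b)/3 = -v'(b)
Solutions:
 v(b) = C1 + 5*exp(b)/3


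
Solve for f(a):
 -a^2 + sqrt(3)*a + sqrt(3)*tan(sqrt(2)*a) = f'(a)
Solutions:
 f(a) = C1 - a^3/3 + sqrt(3)*a^2/2 - sqrt(6)*log(cos(sqrt(2)*a))/2


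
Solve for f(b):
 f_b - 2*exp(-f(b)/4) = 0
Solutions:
 f(b) = 4*log(C1 + b/2)


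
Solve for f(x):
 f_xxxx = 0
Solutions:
 f(x) = C1 + C2*x + C3*x^2 + C4*x^3


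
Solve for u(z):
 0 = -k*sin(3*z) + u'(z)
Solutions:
 u(z) = C1 - k*cos(3*z)/3


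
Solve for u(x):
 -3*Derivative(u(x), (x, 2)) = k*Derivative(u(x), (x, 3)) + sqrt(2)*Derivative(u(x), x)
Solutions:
 u(x) = C1 + C2*exp(x*(sqrt(-4*sqrt(2)*k + 9) - 3)/(2*k)) + C3*exp(-x*(sqrt(-4*sqrt(2)*k + 9) + 3)/(2*k))


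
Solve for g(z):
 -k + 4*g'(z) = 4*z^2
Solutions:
 g(z) = C1 + k*z/4 + z^3/3


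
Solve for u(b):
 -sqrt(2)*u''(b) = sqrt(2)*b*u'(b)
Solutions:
 u(b) = C1 + C2*erf(sqrt(2)*b/2)


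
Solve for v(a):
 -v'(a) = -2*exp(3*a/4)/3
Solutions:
 v(a) = C1 + 8*exp(3*a/4)/9


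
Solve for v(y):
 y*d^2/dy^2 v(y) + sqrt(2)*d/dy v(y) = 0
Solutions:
 v(y) = C1 + C2*y^(1 - sqrt(2))


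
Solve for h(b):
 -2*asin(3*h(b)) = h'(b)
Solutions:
 Integral(1/asin(3*_y), (_y, h(b))) = C1 - 2*b


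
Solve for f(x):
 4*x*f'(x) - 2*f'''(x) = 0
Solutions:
 f(x) = C1 + Integral(C2*airyai(2^(1/3)*x) + C3*airybi(2^(1/3)*x), x)


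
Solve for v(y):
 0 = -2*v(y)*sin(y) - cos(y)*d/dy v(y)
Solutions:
 v(y) = C1*cos(y)^2


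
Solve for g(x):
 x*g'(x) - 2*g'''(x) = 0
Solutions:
 g(x) = C1 + Integral(C2*airyai(2^(2/3)*x/2) + C3*airybi(2^(2/3)*x/2), x)


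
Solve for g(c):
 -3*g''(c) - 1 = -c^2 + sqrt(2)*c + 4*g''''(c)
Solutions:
 g(c) = C1 + C2*c + C3*sin(sqrt(3)*c/2) + C4*cos(sqrt(3)*c/2) + c^4/36 - sqrt(2)*c^3/18 - 11*c^2/18


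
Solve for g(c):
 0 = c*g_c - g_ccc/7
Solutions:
 g(c) = C1 + Integral(C2*airyai(7^(1/3)*c) + C3*airybi(7^(1/3)*c), c)


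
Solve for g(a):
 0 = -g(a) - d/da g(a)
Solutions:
 g(a) = C1*exp(-a)


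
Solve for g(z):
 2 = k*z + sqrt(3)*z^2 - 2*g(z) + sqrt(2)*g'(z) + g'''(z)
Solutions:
 g(z) = C1*exp(z*(-3*(1 + sqrt(2*sqrt(2)/27 + 1))^(1/3) + sqrt(2)/(1 + sqrt(2*sqrt(2)/27 + 1))^(1/3))/6)*sin(z*(sqrt(6)/(1 + sqrt(2*sqrt(2)/27 + 1))^(1/3) + 3*sqrt(3)*(1 + sqrt(2*sqrt(2)/27 + 1))^(1/3))/6) + C2*exp(z*(-3*(1 + sqrt(2*sqrt(2)/27 + 1))^(1/3) + sqrt(2)/(1 + sqrt(2*sqrt(2)/27 + 1))^(1/3))/6)*cos(z*(sqrt(6)/(1 + sqrt(2*sqrt(2)/27 + 1))^(1/3) + 3*sqrt(3)*(1 + sqrt(2*sqrt(2)/27 + 1))^(1/3))/6) + C3*exp(z*(-sqrt(2)/(3*(1 + sqrt(2*sqrt(2)/27 + 1))^(1/3)) + (1 + sqrt(2*sqrt(2)/27 + 1))^(1/3))) + k*z/2 + sqrt(2)*k/4 + sqrt(3)*z^2/2 + sqrt(6)*z/2 - 1 + sqrt(3)/2


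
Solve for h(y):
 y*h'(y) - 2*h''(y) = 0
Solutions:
 h(y) = C1 + C2*erfi(y/2)


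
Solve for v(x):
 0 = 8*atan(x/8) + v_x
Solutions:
 v(x) = C1 - 8*x*atan(x/8) + 32*log(x^2 + 64)


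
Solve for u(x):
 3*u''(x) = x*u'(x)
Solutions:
 u(x) = C1 + C2*erfi(sqrt(6)*x/6)


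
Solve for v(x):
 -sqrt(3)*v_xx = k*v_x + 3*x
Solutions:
 v(x) = C1 + C2*exp(-sqrt(3)*k*x/3) - 3*x^2/(2*k) + 3*sqrt(3)*x/k^2


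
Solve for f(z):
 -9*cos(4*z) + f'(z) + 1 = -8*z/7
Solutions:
 f(z) = C1 - 4*z^2/7 - z + 9*sin(4*z)/4


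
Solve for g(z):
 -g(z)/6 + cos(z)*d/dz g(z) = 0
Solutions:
 g(z) = C1*(sin(z) + 1)^(1/12)/(sin(z) - 1)^(1/12)


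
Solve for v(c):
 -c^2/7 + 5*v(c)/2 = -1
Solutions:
 v(c) = 2*c^2/35 - 2/5


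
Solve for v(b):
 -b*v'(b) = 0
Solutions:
 v(b) = C1


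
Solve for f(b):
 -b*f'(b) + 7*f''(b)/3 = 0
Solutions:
 f(b) = C1 + C2*erfi(sqrt(42)*b/14)


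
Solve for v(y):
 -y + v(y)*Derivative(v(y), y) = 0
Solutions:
 v(y) = -sqrt(C1 + y^2)
 v(y) = sqrt(C1 + y^2)


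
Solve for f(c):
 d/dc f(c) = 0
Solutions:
 f(c) = C1


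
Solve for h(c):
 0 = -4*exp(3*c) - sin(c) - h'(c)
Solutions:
 h(c) = C1 - 4*exp(3*c)/3 + cos(c)


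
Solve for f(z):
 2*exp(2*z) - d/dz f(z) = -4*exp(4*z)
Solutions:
 f(z) = C1 + exp(4*z) + exp(2*z)


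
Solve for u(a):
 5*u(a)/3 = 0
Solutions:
 u(a) = 0


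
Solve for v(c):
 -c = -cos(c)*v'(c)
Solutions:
 v(c) = C1 + Integral(c/cos(c), c)


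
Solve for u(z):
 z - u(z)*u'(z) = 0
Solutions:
 u(z) = -sqrt(C1 + z^2)
 u(z) = sqrt(C1 + z^2)


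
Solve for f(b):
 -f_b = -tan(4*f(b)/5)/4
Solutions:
 f(b) = -5*asin(C1*exp(b/5))/4 + 5*pi/4
 f(b) = 5*asin(C1*exp(b/5))/4


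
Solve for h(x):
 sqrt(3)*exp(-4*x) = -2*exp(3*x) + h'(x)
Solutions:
 h(x) = C1 + 2*exp(3*x)/3 - sqrt(3)*exp(-4*x)/4


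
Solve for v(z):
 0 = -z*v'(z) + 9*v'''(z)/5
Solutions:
 v(z) = C1 + Integral(C2*airyai(15^(1/3)*z/3) + C3*airybi(15^(1/3)*z/3), z)


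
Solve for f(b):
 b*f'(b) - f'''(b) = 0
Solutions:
 f(b) = C1 + Integral(C2*airyai(b) + C3*airybi(b), b)


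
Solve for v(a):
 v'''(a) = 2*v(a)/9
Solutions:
 v(a) = C3*exp(6^(1/3)*a/3) + (C1*sin(2^(1/3)*3^(5/6)*a/6) + C2*cos(2^(1/3)*3^(5/6)*a/6))*exp(-6^(1/3)*a/6)


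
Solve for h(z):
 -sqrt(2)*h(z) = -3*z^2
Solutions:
 h(z) = 3*sqrt(2)*z^2/2


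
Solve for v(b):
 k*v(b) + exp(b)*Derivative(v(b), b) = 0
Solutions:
 v(b) = C1*exp(k*exp(-b))


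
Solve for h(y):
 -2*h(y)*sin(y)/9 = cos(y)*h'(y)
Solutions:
 h(y) = C1*cos(y)^(2/9)


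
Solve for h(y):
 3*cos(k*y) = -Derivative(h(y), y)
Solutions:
 h(y) = C1 - 3*sin(k*y)/k


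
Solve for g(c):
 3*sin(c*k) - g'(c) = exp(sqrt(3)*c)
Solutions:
 g(c) = C1 - sqrt(3)*exp(sqrt(3)*c)/3 - 3*cos(c*k)/k


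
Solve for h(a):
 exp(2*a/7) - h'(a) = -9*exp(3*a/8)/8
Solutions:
 h(a) = C1 + 3*exp(3*a/8) + 7*exp(2*a/7)/2


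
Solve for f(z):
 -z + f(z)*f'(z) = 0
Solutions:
 f(z) = -sqrt(C1 + z^2)
 f(z) = sqrt(C1 + z^2)


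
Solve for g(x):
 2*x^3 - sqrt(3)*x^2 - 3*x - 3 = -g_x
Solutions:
 g(x) = C1 - x^4/2 + sqrt(3)*x^3/3 + 3*x^2/2 + 3*x


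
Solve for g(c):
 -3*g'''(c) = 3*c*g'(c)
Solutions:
 g(c) = C1 + Integral(C2*airyai(-c) + C3*airybi(-c), c)


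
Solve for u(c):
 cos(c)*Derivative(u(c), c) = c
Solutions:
 u(c) = C1 + Integral(c/cos(c), c)


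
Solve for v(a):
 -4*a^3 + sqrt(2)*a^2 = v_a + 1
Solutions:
 v(a) = C1 - a^4 + sqrt(2)*a^3/3 - a


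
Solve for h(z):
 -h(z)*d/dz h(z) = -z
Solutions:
 h(z) = -sqrt(C1 + z^2)
 h(z) = sqrt(C1 + z^2)


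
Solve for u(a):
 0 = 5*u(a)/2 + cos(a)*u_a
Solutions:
 u(a) = C1*(sin(a) - 1)^(5/4)/(sin(a) + 1)^(5/4)


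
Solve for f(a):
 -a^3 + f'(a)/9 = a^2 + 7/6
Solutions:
 f(a) = C1 + 9*a^4/4 + 3*a^3 + 21*a/2


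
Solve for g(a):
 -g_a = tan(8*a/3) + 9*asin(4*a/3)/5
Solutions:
 g(a) = C1 - 9*a*asin(4*a/3)/5 - 9*sqrt(9 - 16*a^2)/20 + 3*log(cos(8*a/3))/8


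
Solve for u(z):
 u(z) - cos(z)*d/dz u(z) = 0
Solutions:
 u(z) = C1*sqrt(sin(z) + 1)/sqrt(sin(z) - 1)


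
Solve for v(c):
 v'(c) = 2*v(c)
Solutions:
 v(c) = C1*exp(2*c)


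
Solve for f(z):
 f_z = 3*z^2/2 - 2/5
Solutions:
 f(z) = C1 + z^3/2 - 2*z/5


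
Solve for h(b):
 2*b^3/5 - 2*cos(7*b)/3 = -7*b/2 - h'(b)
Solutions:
 h(b) = C1 - b^4/10 - 7*b^2/4 + 2*sin(7*b)/21


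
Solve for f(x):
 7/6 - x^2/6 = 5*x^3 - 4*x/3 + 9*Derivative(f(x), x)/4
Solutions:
 f(x) = C1 - 5*x^4/9 - 2*x^3/81 + 8*x^2/27 + 14*x/27


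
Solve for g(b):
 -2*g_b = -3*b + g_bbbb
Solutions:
 g(b) = C1 + C4*exp(-2^(1/3)*b) + 3*b^2/4 + (C2*sin(2^(1/3)*sqrt(3)*b/2) + C3*cos(2^(1/3)*sqrt(3)*b/2))*exp(2^(1/3)*b/2)


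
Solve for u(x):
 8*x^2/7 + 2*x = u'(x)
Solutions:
 u(x) = C1 + 8*x^3/21 + x^2


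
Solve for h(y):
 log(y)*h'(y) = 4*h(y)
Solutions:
 h(y) = C1*exp(4*li(y))


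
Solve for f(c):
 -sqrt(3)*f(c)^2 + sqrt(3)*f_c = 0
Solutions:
 f(c) = -1/(C1 + c)


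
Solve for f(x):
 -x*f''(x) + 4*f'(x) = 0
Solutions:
 f(x) = C1 + C2*x^5


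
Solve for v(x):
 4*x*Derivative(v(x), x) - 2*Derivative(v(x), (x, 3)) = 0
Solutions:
 v(x) = C1 + Integral(C2*airyai(2^(1/3)*x) + C3*airybi(2^(1/3)*x), x)


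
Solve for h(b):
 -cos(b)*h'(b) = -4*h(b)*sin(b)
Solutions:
 h(b) = C1/cos(b)^4


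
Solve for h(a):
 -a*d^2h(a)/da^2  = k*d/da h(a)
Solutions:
 h(a) = C1 + a^(1 - re(k))*(C2*sin(log(a)*Abs(im(k))) + C3*cos(log(a)*im(k)))


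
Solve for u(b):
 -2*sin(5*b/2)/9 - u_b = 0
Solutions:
 u(b) = C1 + 4*cos(5*b/2)/45


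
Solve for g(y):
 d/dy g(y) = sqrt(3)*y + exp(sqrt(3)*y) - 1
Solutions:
 g(y) = C1 + sqrt(3)*y^2/2 - y + sqrt(3)*exp(sqrt(3)*y)/3


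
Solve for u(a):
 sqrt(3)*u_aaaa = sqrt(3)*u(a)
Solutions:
 u(a) = C1*exp(-a) + C2*exp(a) + C3*sin(a) + C4*cos(a)


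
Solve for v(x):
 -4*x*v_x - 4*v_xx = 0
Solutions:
 v(x) = C1 + C2*erf(sqrt(2)*x/2)


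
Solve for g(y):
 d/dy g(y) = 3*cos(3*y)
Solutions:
 g(y) = C1 + sin(3*y)


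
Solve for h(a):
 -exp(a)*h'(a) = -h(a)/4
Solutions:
 h(a) = C1*exp(-exp(-a)/4)


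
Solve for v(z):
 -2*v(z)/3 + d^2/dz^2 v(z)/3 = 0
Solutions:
 v(z) = C1*exp(-sqrt(2)*z) + C2*exp(sqrt(2)*z)


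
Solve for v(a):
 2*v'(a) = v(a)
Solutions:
 v(a) = C1*exp(a/2)


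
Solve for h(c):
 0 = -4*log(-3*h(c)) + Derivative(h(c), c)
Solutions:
 -Integral(1/(log(-_y) + log(3)), (_y, h(c)))/4 = C1 - c


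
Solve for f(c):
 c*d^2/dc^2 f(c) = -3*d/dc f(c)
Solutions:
 f(c) = C1 + C2/c^2


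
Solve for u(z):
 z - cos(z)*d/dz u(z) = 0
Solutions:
 u(z) = C1 + Integral(z/cos(z), z)


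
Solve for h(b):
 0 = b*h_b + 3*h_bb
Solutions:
 h(b) = C1 + C2*erf(sqrt(6)*b/6)


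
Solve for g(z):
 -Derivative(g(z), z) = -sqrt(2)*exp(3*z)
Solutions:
 g(z) = C1 + sqrt(2)*exp(3*z)/3


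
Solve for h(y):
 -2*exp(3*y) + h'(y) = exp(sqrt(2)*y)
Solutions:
 h(y) = C1 + 2*exp(3*y)/3 + sqrt(2)*exp(sqrt(2)*y)/2


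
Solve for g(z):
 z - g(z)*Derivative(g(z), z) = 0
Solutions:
 g(z) = -sqrt(C1 + z^2)
 g(z) = sqrt(C1 + z^2)


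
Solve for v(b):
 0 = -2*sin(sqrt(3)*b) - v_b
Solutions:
 v(b) = C1 + 2*sqrt(3)*cos(sqrt(3)*b)/3


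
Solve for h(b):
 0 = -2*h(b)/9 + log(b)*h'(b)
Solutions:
 h(b) = C1*exp(2*li(b)/9)


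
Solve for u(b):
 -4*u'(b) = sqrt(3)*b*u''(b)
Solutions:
 u(b) = C1 + C2*b^(1 - 4*sqrt(3)/3)


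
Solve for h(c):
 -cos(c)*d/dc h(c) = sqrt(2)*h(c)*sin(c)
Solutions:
 h(c) = C1*cos(c)^(sqrt(2))


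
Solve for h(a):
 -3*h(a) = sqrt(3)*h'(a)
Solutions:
 h(a) = C1*exp(-sqrt(3)*a)


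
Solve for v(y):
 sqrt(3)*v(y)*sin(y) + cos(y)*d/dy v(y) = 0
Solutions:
 v(y) = C1*cos(y)^(sqrt(3))


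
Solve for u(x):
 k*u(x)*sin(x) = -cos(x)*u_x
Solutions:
 u(x) = C1*exp(k*log(cos(x)))


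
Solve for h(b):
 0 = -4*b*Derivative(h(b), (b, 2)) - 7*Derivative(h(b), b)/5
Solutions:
 h(b) = C1 + C2*b^(13/20)


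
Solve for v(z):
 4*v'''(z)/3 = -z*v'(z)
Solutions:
 v(z) = C1 + Integral(C2*airyai(-6^(1/3)*z/2) + C3*airybi(-6^(1/3)*z/2), z)


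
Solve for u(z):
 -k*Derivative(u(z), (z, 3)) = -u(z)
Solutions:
 u(z) = C1*exp(z*(1/k)^(1/3)) + C2*exp(z*(-1 + sqrt(3)*I)*(1/k)^(1/3)/2) + C3*exp(-z*(1 + sqrt(3)*I)*(1/k)^(1/3)/2)


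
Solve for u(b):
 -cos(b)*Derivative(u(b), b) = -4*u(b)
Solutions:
 u(b) = C1*(sin(b)^2 + 2*sin(b) + 1)/(sin(b)^2 - 2*sin(b) + 1)


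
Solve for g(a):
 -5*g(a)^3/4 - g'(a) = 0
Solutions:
 g(a) = -sqrt(2)*sqrt(-1/(C1 - 5*a))
 g(a) = sqrt(2)*sqrt(-1/(C1 - 5*a))


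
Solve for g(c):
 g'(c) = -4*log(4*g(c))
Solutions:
 Integral(1/(log(_y) + 2*log(2)), (_y, g(c)))/4 = C1 - c


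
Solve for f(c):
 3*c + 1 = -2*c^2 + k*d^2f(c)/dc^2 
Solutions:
 f(c) = C1 + C2*c + c^4/(6*k) + c^3/(2*k) + c^2/(2*k)


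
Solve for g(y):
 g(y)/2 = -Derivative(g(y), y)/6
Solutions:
 g(y) = C1*exp(-3*y)


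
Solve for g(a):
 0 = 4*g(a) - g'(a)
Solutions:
 g(a) = C1*exp(4*a)


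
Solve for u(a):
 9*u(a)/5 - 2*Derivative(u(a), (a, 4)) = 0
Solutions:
 u(a) = C1*exp(-10^(3/4)*sqrt(3)*a/10) + C2*exp(10^(3/4)*sqrt(3)*a/10) + C3*sin(10^(3/4)*sqrt(3)*a/10) + C4*cos(10^(3/4)*sqrt(3)*a/10)


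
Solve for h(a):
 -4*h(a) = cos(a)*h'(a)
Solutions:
 h(a) = C1*(sin(a)^2 - 2*sin(a) + 1)/(sin(a)^2 + 2*sin(a) + 1)


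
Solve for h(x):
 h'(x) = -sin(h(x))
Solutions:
 h(x) = -acos((-C1 - exp(2*x))/(C1 - exp(2*x))) + 2*pi
 h(x) = acos((-C1 - exp(2*x))/(C1 - exp(2*x)))


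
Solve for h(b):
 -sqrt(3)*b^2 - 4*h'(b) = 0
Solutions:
 h(b) = C1 - sqrt(3)*b^3/12


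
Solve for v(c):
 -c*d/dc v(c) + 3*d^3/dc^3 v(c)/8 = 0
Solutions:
 v(c) = C1 + Integral(C2*airyai(2*3^(2/3)*c/3) + C3*airybi(2*3^(2/3)*c/3), c)


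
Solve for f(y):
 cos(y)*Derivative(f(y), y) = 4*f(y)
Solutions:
 f(y) = C1*(sin(y)^2 + 2*sin(y) + 1)/(sin(y)^2 - 2*sin(y) + 1)


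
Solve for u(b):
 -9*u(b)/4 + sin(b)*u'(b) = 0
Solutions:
 u(b) = C1*(cos(b) - 1)^(9/8)/(cos(b) + 1)^(9/8)


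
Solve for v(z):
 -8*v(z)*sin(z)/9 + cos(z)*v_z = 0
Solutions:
 v(z) = C1/cos(z)^(8/9)


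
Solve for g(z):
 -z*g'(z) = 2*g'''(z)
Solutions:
 g(z) = C1 + Integral(C2*airyai(-2^(2/3)*z/2) + C3*airybi(-2^(2/3)*z/2), z)


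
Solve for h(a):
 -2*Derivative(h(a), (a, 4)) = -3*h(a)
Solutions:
 h(a) = C1*exp(-2^(3/4)*3^(1/4)*a/2) + C2*exp(2^(3/4)*3^(1/4)*a/2) + C3*sin(2^(3/4)*3^(1/4)*a/2) + C4*cos(2^(3/4)*3^(1/4)*a/2)


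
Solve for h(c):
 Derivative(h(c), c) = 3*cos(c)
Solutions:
 h(c) = C1 + 3*sin(c)


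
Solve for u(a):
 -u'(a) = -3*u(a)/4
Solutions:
 u(a) = C1*exp(3*a/4)


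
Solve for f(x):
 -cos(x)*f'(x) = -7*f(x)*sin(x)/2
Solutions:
 f(x) = C1/cos(x)^(7/2)


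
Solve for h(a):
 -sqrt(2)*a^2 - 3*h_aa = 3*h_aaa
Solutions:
 h(a) = C1 + C2*a + C3*exp(-a) - sqrt(2)*a^4/36 + sqrt(2)*a^3/9 - sqrt(2)*a^2/3


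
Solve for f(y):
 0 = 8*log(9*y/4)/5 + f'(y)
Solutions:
 f(y) = C1 - 8*y*log(y)/5 - 16*y*log(3)/5 + 8*y/5 + 16*y*log(2)/5


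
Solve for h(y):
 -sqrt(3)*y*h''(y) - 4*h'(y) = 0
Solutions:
 h(y) = C1 + C2*y^(1 - 4*sqrt(3)/3)


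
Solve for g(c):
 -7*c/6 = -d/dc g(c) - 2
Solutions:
 g(c) = C1 + 7*c^2/12 - 2*c


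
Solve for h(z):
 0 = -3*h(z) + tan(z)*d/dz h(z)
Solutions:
 h(z) = C1*sin(z)^3


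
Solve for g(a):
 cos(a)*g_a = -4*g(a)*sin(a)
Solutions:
 g(a) = C1*cos(a)^4


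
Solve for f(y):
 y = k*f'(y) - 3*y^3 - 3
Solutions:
 f(y) = C1 + 3*y^4/(4*k) + y^2/(2*k) + 3*y/k


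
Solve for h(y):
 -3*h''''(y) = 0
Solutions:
 h(y) = C1 + C2*y + C3*y^2 + C4*y^3


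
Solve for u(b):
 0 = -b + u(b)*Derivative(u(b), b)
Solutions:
 u(b) = -sqrt(C1 + b^2)
 u(b) = sqrt(C1 + b^2)


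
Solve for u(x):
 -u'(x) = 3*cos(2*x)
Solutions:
 u(x) = C1 - 3*sin(2*x)/2


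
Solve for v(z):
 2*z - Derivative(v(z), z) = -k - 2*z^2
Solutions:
 v(z) = C1 + k*z + 2*z^3/3 + z^2


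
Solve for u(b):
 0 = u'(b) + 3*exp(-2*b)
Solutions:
 u(b) = C1 + 3*exp(-2*b)/2


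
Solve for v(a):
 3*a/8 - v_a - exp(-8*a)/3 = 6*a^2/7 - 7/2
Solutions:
 v(a) = C1 - 2*a^3/7 + 3*a^2/16 + 7*a/2 + exp(-8*a)/24


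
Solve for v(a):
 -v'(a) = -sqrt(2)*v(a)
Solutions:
 v(a) = C1*exp(sqrt(2)*a)


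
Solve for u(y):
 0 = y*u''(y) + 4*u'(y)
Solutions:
 u(y) = C1 + C2/y^3


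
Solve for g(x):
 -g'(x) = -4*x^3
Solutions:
 g(x) = C1 + x^4


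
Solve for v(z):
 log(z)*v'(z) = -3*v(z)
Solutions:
 v(z) = C1*exp(-3*li(z))


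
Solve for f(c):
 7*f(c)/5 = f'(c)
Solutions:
 f(c) = C1*exp(7*c/5)


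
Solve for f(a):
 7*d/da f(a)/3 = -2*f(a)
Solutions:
 f(a) = C1*exp(-6*a/7)


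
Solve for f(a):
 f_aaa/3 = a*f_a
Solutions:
 f(a) = C1 + Integral(C2*airyai(3^(1/3)*a) + C3*airybi(3^(1/3)*a), a)


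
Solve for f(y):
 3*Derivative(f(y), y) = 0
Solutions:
 f(y) = C1


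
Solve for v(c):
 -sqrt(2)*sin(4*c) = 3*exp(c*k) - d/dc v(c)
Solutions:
 v(c) = C1 - sqrt(2)*cos(4*c)/4 + 3*exp(c*k)/k


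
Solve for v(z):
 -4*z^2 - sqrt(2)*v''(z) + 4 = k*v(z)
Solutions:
 v(z) = C1*exp(-2^(3/4)*z*sqrt(-k)/2) + C2*exp(2^(3/4)*z*sqrt(-k)/2) - 4*z^2/k + 4/k + 8*sqrt(2)/k^2


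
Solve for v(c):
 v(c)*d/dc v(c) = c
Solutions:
 v(c) = -sqrt(C1 + c^2)
 v(c) = sqrt(C1 + c^2)


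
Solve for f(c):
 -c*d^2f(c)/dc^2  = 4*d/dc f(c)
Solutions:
 f(c) = C1 + C2/c^3


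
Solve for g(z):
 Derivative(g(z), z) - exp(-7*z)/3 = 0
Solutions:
 g(z) = C1 - exp(-7*z)/21


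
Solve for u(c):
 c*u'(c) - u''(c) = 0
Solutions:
 u(c) = C1 + C2*erfi(sqrt(2)*c/2)


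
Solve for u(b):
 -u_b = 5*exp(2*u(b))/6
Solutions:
 u(b) = log(-1/(C1 - 5*b))/2 + log(3)/2
 u(b) = log(-sqrt(1/(C1 + 5*b))) + log(3)/2


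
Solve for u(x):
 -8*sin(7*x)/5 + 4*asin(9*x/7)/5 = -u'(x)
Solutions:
 u(x) = C1 - 4*x*asin(9*x/7)/5 - 4*sqrt(49 - 81*x^2)/45 - 8*cos(7*x)/35


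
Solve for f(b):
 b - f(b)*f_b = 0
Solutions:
 f(b) = -sqrt(C1 + b^2)
 f(b) = sqrt(C1 + b^2)


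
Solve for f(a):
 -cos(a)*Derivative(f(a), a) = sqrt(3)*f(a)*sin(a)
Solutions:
 f(a) = C1*cos(a)^(sqrt(3))


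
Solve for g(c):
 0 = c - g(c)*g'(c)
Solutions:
 g(c) = -sqrt(C1 + c^2)
 g(c) = sqrt(C1 + c^2)


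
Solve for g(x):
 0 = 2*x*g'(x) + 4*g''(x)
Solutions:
 g(x) = C1 + C2*erf(x/2)


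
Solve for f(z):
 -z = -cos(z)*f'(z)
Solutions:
 f(z) = C1 + Integral(z/cos(z), z)


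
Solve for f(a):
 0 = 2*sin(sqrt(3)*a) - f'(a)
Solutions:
 f(a) = C1 - 2*sqrt(3)*cos(sqrt(3)*a)/3


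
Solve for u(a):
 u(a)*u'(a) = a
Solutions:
 u(a) = -sqrt(C1 + a^2)
 u(a) = sqrt(C1 + a^2)


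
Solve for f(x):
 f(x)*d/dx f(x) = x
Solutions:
 f(x) = -sqrt(C1 + x^2)
 f(x) = sqrt(C1 + x^2)


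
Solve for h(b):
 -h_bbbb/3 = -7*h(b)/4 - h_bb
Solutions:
 h(b) = C1*exp(-sqrt(2)*b*sqrt(3 + sqrt(30))/2) + C2*exp(sqrt(2)*b*sqrt(3 + sqrt(30))/2) + C3*sin(sqrt(2)*b*sqrt(-3 + sqrt(30))/2) + C4*cos(sqrt(2)*b*sqrt(-3 + sqrt(30))/2)


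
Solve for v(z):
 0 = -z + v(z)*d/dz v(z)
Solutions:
 v(z) = -sqrt(C1 + z^2)
 v(z) = sqrt(C1 + z^2)


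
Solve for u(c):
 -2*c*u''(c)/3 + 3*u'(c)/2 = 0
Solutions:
 u(c) = C1 + C2*c^(13/4)


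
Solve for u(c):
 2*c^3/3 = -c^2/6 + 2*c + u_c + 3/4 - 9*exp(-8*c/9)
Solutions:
 u(c) = C1 + c^4/6 + c^3/18 - c^2 - 3*c/4 - 81*exp(-8*c/9)/8


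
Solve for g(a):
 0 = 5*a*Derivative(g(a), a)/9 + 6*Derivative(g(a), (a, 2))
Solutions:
 g(a) = C1 + C2*erf(sqrt(15)*a/18)


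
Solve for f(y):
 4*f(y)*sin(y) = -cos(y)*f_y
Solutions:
 f(y) = C1*cos(y)^4


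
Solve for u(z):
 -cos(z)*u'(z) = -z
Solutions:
 u(z) = C1 + Integral(z/cos(z), z)


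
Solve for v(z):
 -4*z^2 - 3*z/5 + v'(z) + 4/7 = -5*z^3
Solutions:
 v(z) = C1 - 5*z^4/4 + 4*z^3/3 + 3*z^2/10 - 4*z/7


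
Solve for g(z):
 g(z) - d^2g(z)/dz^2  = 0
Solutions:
 g(z) = C1*exp(-z) + C2*exp(z)


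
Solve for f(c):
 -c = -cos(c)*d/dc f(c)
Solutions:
 f(c) = C1 + Integral(c/cos(c), c)


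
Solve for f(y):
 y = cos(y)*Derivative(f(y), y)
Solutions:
 f(y) = C1 + Integral(y/cos(y), y)


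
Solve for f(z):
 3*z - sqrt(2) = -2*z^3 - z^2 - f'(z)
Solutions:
 f(z) = C1 - z^4/2 - z^3/3 - 3*z^2/2 + sqrt(2)*z


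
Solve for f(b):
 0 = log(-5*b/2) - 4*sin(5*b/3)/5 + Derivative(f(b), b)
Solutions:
 f(b) = C1 - b*log(-b) - b*log(5) + b*log(2) + b - 12*cos(5*b/3)/25


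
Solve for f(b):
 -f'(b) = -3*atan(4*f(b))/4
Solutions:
 Integral(1/atan(4*_y), (_y, f(b))) = C1 + 3*b/4


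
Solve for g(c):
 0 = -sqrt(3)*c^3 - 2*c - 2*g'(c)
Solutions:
 g(c) = C1 - sqrt(3)*c^4/8 - c^2/2


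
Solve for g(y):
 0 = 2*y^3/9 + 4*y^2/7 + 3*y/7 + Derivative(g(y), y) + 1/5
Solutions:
 g(y) = C1 - y^4/18 - 4*y^3/21 - 3*y^2/14 - y/5


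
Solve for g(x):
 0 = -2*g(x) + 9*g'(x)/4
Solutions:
 g(x) = C1*exp(8*x/9)


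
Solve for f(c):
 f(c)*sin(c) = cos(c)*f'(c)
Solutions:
 f(c) = C1/cos(c)


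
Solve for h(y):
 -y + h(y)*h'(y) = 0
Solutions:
 h(y) = -sqrt(C1 + y^2)
 h(y) = sqrt(C1 + y^2)


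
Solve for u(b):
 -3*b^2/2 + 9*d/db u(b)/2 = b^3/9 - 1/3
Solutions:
 u(b) = C1 + b^4/162 + b^3/9 - 2*b/27


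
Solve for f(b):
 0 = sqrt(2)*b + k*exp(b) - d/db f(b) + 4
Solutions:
 f(b) = C1 + sqrt(2)*b^2/2 + 4*b + k*exp(b)


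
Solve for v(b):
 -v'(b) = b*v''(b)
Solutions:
 v(b) = C1 + C2*log(b)


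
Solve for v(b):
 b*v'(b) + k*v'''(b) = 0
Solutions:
 v(b) = C1 + Integral(C2*airyai(b*(-1/k)^(1/3)) + C3*airybi(b*(-1/k)^(1/3)), b)


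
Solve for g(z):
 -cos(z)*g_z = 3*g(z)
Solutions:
 g(z) = C1*(sin(z) - 1)^(3/2)/(sin(z) + 1)^(3/2)


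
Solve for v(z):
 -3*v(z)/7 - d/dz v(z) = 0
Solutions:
 v(z) = C1*exp(-3*z/7)


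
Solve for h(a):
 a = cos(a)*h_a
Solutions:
 h(a) = C1 + Integral(a/cos(a), a)


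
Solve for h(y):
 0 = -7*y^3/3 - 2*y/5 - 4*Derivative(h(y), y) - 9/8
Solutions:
 h(y) = C1 - 7*y^4/48 - y^2/20 - 9*y/32


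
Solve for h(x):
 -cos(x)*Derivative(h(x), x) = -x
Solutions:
 h(x) = C1 + Integral(x/cos(x), x)


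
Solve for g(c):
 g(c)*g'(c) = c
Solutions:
 g(c) = -sqrt(C1 + c^2)
 g(c) = sqrt(C1 + c^2)


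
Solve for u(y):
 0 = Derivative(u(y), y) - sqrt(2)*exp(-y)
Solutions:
 u(y) = C1 - sqrt(2)*exp(-y)


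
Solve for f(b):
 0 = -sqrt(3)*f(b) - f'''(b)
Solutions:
 f(b) = C3*exp(-3^(1/6)*b) + (C1*sin(3^(2/3)*b/2) + C2*cos(3^(2/3)*b/2))*exp(3^(1/6)*b/2)


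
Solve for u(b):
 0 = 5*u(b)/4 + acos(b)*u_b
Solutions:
 u(b) = C1*exp(-5*Integral(1/acos(b), b)/4)


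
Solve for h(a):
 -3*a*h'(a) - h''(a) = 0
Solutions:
 h(a) = C1 + C2*erf(sqrt(6)*a/2)


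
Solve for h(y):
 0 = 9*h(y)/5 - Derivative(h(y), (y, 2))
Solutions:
 h(y) = C1*exp(-3*sqrt(5)*y/5) + C2*exp(3*sqrt(5)*y/5)


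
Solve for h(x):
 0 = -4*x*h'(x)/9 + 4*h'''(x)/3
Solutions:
 h(x) = C1 + Integral(C2*airyai(3^(2/3)*x/3) + C3*airybi(3^(2/3)*x/3), x)


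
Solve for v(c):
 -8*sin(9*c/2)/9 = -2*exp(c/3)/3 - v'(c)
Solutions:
 v(c) = C1 - 2*exp(c/3) - 16*cos(9*c/2)/81


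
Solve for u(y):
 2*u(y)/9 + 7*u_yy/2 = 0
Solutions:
 u(y) = C1*sin(2*sqrt(7)*y/21) + C2*cos(2*sqrt(7)*y/21)


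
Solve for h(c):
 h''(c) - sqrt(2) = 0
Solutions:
 h(c) = C1 + C2*c + sqrt(2)*c^2/2


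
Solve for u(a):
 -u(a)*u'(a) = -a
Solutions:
 u(a) = -sqrt(C1 + a^2)
 u(a) = sqrt(C1 + a^2)


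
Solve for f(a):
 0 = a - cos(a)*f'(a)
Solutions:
 f(a) = C1 + Integral(a/cos(a), a)


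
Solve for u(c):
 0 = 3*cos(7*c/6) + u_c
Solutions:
 u(c) = C1 - 18*sin(7*c/6)/7


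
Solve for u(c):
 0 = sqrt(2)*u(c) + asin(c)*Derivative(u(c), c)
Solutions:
 u(c) = C1*exp(-sqrt(2)*Integral(1/asin(c), c))


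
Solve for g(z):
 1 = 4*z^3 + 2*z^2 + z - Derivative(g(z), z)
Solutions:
 g(z) = C1 + z^4 + 2*z^3/3 + z^2/2 - z


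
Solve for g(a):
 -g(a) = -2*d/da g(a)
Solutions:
 g(a) = C1*exp(a/2)


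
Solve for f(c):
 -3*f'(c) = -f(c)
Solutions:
 f(c) = C1*exp(c/3)


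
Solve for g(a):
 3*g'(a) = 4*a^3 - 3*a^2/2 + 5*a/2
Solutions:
 g(a) = C1 + a^4/3 - a^3/6 + 5*a^2/12


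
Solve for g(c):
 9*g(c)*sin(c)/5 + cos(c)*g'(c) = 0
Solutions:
 g(c) = C1*cos(c)^(9/5)


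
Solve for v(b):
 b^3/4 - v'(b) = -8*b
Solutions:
 v(b) = C1 + b^4/16 + 4*b^2


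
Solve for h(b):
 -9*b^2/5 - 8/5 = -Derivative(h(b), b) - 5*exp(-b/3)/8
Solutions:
 h(b) = C1 + 3*b^3/5 + 8*b/5 + 15*exp(-b/3)/8


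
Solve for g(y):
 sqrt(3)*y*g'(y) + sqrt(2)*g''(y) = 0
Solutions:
 g(y) = C1 + C2*erf(6^(1/4)*y/2)


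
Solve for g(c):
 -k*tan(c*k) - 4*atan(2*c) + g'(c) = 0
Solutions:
 g(c) = C1 + 4*c*atan(2*c) + k*Piecewise((-log(cos(c*k))/k, Ne(k, 0)), (0, True)) - log(4*c^2 + 1)


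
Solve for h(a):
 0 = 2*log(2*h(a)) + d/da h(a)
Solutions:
 Integral(1/(log(_y) + log(2)), (_y, h(a)))/2 = C1 - a


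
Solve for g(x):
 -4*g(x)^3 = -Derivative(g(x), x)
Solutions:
 g(x) = -sqrt(2)*sqrt(-1/(C1 + 4*x))/2
 g(x) = sqrt(2)*sqrt(-1/(C1 + 4*x))/2


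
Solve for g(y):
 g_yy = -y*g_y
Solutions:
 g(y) = C1 + C2*erf(sqrt(2)*y/2)


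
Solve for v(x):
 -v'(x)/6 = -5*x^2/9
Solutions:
 v(x) = C1 + 10*x^3/9


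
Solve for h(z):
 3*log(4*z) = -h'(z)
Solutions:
 h(z) = C1 - 3*z*log(z) - z*log(64) + 3*z


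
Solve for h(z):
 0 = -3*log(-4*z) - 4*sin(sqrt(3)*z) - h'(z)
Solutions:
 h(z) = C1 - 3*z*log(-z) - 6*z*log(2) + 3*z + 4*sqrt(3)*cos(sqrt(3)*z)/3


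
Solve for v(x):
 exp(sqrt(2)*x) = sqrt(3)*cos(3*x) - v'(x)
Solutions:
 v(x) = C1 - sqrt(2)*exp(sqrt(2)*x)/2 + sqrt(3)*sin(3*x)/3


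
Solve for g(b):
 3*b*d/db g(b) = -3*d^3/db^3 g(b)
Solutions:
 g(b) = C1 + Integral(C2*airyai(-b) + C3*airybi(-b), b)


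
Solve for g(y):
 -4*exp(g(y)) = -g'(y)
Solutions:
 g(y) = log(-1/(C1 + 4*y))


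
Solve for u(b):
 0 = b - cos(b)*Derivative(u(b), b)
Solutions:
 u(b) = C1 + Integral(b/cos(b), b)


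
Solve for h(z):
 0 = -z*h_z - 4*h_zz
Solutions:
 h(z) = C1 + C2*erf(sqrt(2)*z/4)


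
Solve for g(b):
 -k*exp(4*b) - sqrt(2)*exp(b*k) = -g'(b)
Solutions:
 g(b) = C1 + k*exp(4*b)/4 + sqrt(2)*exp(b*k)/k


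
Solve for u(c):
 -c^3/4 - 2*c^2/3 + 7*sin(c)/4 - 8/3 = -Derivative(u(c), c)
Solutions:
 u(c) = C1 + c^4/16 + 2*c^3/9 + 8*c/3 + 7*cos(c)/4


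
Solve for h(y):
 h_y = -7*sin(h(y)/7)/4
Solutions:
 7*y/4 + 7*log(cos(h(y)/7) - 1)/2 - 7*log(cos(h(y)/7) + 1)/2 = C1


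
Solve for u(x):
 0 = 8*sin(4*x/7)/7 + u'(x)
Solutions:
 u(x) = C1 + 2*cos(4*x/7)


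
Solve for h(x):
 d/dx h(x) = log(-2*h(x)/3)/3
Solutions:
 -3*Integral(1/(log(-_y) - log(3) + log(2)), (_y, h(x))) = C1 - x


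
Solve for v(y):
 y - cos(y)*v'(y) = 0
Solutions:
 v(y) = C1 + Integral(y/cos(y), y)


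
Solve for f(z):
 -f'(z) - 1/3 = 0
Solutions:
 f(z) = C1 - z/3


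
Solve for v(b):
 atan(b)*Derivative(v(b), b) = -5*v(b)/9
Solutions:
 v(b) = C1*exp(-5*Integral(1/atan(b), b)/9)


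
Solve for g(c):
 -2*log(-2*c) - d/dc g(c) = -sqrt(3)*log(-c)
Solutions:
 g(c) = C1 + c*(-2 + sqrt(3))*log(-c) + c*(-sqrt(3) - 2*log(2) + 2)


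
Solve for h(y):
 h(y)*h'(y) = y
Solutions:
 h(y) = -sqrt(C1 + y^2)
 h(y) = sqrt(C1 + y^2)


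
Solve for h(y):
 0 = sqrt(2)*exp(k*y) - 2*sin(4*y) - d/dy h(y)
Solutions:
 h(y) = C1 + cos(4*y)/2 + sqrt(2)*exp(k*y)/k


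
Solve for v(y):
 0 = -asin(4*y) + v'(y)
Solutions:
 v(y) = C1 + y*asin(4*y) + sqrt(1 - 16*y^2)/4


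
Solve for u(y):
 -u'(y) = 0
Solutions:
 u(y) = C1


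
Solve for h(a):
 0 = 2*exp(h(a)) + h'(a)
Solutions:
 h(a) = log(1/(C1 + 2*a))


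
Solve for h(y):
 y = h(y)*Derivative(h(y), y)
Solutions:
 h(y) = -sqrt(C1 + y^2)
 h(y) = sqrt(C1 + y^2)


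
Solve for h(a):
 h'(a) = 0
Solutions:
 h(a) = C1


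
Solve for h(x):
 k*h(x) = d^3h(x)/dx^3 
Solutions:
 h(x) = C1*exp(k^(1/3)*x) + C2*exp(k^(1/3)*x*(-1 + sqrt(3)*I)/2) + C3*exp(-k^(1/3)*x*(1 + sqrt(3)*I)/2)


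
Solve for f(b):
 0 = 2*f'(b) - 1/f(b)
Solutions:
 f(b) = -sqrt(C1 + b)
 f(b) = sqrt(C1 + b)


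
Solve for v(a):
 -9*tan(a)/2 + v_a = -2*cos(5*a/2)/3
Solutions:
 v(a) = C1 - 9*log(cos(a))/2 - 4*sin(5*a/2)/15


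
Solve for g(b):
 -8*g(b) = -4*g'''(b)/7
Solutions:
 g(b) = C3*exp(14^(1/3)*b) + (C1*sin(14^(1/3)*sqrt(3)*b/2) + C2*cos(14^(1/3)*sqrt(3)*b/2))*exp(-14^(1/3)*b/2)


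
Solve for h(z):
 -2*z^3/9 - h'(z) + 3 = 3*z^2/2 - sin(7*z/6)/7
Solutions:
 h(z) = C1 - z^4/18 - z^3/2 + 3*z - 6*cos(7*z/6)/49


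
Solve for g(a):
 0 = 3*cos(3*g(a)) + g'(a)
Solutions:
 g(a) = -asin((C1 + exp(18*a))/(C1 - exp(18*a)))/3 + pi/3
 g(a) = asin((C1 + exp(18*a))/(C1 - exp(18*a)))/3


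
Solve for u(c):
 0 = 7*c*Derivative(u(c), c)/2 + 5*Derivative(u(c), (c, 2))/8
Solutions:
 u(c) = C1 + C2*erf(sqrt(70)*c/5)


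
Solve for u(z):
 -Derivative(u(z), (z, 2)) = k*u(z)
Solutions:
 u(z) = C1*exp(-z*sqrt(-k)) + C2*exp(z*sqrt(-k))


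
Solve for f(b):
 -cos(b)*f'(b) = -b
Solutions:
 f(b) = C1 + Integral(b/cos(b), b)


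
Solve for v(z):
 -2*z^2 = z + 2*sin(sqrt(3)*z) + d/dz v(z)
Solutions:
 v(z) = C1 - 2*z^3/3 - z^2/2 + 2*sqrt(3)*cos(sqrt(3)*z)/3


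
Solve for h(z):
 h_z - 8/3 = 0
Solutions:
 h(z) = C1 + 8*z/3


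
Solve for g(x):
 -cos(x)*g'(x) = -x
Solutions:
 g(x) = C1 + Integral(x/cos(x), x)


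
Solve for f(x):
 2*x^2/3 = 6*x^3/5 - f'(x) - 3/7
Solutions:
 f(x) = C1 + 3*x^4/10 - 2*x^3/9 - 3*x/7


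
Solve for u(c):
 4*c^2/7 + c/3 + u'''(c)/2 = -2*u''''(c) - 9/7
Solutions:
 u(c) = C1 + C2*c + C3*c^2 + C4*exp(-c/4) - 2*c^5/105 + 89*c^4/252 - 383*c^3/63


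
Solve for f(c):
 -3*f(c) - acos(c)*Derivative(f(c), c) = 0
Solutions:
 f(c) = C1*exp(-3*Integral(1/acos(c), c))


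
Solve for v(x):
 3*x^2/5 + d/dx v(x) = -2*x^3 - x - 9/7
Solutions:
 v(x) = C1 - x^4/2 - x^3/5 - x^2/2 - 9*x/7


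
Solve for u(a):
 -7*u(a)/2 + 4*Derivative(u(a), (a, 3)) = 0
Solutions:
 u(a) = C3*exp(7^(1/3)*a/2) + (C1*sin(sqrt(3)*7^(1/3)*a/4) + C2*cos(sqrt(3)*7^(1/3)*a/4))*exp(-7^(1/3)*a/4)


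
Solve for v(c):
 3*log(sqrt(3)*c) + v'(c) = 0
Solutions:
 v(c) = C1 - 3*c*log(c) - 3*c*log(3)/2 + 3*c


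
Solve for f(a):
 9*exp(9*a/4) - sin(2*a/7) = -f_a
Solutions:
 f(a) = C1 - 4*exp(9*a/4) - 7*cos(2*a/7)/2


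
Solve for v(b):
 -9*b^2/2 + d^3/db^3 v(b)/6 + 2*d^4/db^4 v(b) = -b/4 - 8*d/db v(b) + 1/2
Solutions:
 v(b) = C1 + C2*exp(b*(-2 + (432*sqrt(46657) + 93313)^(-1/3) + (432*sqrt(46657) + 93313)^(1/3))/72)*sin(sqrt(3)*b*(-(432*sqrt(46657) + 93313)^(1/3) + (432*sqrt(46657) + 93313)^(-1/3))/72) + C3*exp(b*(-2 + (432*sqrt(46657) + 93313)^(-1/3) + (432*sqrt(46657) + 93313)^(1/3))/72)*cos(sqrt(3)*b*(-(432*sqrt(46657) + 93313)^(1/3) + (432*sqrt(46657) + 93313)^(-1/3))/72) + C4*exp(-b*((432*sqrt(46657) + 93313)^(-1/3) + 1 + (432*sqrt(46657) + 93313)^(1/3))/36) + 3*b^3/16 - b^2/64 + 5*b/128


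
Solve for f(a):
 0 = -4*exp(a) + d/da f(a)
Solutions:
 f(a) = C1 + 4*exp(a)


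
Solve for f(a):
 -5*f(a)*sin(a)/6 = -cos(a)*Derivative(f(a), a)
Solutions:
 f(a) = C1/cos(a)^(5/6)


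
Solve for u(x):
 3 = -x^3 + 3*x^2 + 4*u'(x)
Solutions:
 u(x) = C1 + x^4/16 - x^3/4 + 3*x/4


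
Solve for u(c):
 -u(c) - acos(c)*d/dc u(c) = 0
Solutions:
 u(c) = C1*exp(-Integral(1/acos(c), c))


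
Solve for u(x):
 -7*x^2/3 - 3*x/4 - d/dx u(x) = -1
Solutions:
 u(x) = C1 - 7*x^3/9 - 3*x^2/8 + x


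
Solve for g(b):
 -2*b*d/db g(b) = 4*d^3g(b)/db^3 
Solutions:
 g(b) = C1 + Integral(C2*airyai(-2^(2/3)*b/2) + C3*airybi(-2^(2/3)*b/2), b)


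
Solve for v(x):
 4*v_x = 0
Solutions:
 v(x) = C1


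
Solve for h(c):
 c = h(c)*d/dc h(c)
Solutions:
 h(c) = -sqrt(C1 + c^2)
 h(c) = sqrt(C1 + c^2)


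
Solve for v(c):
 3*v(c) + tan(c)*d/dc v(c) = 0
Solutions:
 v(c) = C1/sin(c)^3


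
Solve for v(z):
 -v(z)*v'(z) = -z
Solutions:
 v(z) = -sqrt(C1 + z^2)
 v(z) = sqrt(C1 + z^2)


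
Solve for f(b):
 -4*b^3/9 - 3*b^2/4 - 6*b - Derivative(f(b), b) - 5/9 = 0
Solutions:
 f(b) = C1 - b^4/9 - b^3/4 - 3*b^2 - 5*b/9


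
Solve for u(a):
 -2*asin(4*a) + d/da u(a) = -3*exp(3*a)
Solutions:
 u(a) = C1 + 2*a*asin(4*a) + sqrt(1 - 16*a^2)/2 - exp(3*a)


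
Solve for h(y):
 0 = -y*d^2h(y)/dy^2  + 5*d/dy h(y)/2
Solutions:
 h(y) = C1 + C2*y^(7/2)


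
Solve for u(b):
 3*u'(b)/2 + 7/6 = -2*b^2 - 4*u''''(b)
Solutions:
 u(b) = C1 + C4*exp(-3^(1/3)*b/2) - 4*b^3/9 - 7*b/9 + (C2*sin(3^(5/6)*b/4) + C3*cos(3^(5/6)*b/4))*exp(3^(1/3)*b/4)


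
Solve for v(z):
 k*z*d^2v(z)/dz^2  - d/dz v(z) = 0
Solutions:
 v(z) = C1 + z^(((re(k) + 1)*re(k) + im(k)^2)/(re(k)^2 + im(k)^2))*(C2*sin(log(z)*Abs(im(k))/(re(k)^2 + im(k)^2)) + C3*cos(log(z)*im(k)/(re(k)^2 + im(k)^2)))


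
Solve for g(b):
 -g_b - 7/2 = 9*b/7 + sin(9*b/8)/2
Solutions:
 g(b) = C1 - 9*b^2/14 - 7*b/2 + 4*cos(9*b/8)/9


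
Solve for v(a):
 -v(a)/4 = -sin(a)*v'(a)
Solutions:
 v(a) = C1*(cos(a) - 1)^(1/8)/(cos(a) + 1)^(1/8)


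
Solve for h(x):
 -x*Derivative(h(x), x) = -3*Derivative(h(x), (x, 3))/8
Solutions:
 h(x) = C1 + Integral(C2*airyai(2*3^(2/3)*x/3) + C3*airybi(2*3^(2/3)*x/3), x)


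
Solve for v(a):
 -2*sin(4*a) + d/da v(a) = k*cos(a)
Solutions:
 v(a) = C1 + k*sin(a) - cos(4*a)/2


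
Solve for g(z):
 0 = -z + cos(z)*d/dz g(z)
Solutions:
 g(z) = C1 + Integral(z/cos(z), z)


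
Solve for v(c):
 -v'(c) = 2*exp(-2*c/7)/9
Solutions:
 v(c) = C1 + 7*exp(-2*c/7)/9


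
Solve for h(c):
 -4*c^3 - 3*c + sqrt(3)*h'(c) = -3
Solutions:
 h(c) = C1 + sqrt(3)*c^4/3 + sqrt(3)*c^2/2 - sqrt(3)*c
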